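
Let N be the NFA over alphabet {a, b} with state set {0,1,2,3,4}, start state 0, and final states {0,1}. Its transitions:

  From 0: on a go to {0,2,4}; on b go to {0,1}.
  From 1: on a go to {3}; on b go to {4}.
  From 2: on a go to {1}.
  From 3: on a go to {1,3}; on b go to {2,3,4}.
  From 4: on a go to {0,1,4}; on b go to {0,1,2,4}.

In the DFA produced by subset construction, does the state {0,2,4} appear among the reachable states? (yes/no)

yes

Start state of the DFA: {0}.
{0} --a--> {0,2,4}  [new]
{0} --b--> {0,1}  [new]
{0,2,4} --a--> {0,1,2,4}  [new]
{0,2,4} --b--> {0,1,2,4}  [seen]
{0,1} --a--> {0,2,3,4}  [new]
{0,1} --b--> {0,1,4}  [new]
{0,1,2,4} --a--> {0,1,2,3,4}  [new]
{0,1,2,4} --b--> {0,1,2,4}  [seen]
{0,2,3,4} --a--> {0,1,2,3,4}  [seen]
{0,2,3,4} --b--> {0,1,2,3,4}  [seen]
{0,1,4} --a--> {0,1,2,3,4}  [seen]
{0,1,4} --b--> {0,1,2,4}  [seen]
{0,1,2,3,4} --a--> {0,1,2,3,4}  [seen]
{0,1,2,3,4} --b--> {0,1,2,3,4}  [seen]
Reachable DFA states: {0}, {0,2,4}, {0,1}, {0,1,2,4}, {0,2,3,4}, {0,1,4}, {0,1,2,3,4}.
{0,2,4} is among them.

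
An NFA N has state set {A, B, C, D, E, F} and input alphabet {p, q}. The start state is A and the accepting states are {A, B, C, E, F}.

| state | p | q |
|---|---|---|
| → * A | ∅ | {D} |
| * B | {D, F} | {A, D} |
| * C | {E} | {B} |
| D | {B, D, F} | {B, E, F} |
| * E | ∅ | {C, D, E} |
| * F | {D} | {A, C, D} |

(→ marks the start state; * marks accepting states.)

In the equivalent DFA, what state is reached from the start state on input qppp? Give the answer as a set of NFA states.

Start: {A}.
δ(A,q) = {D}.
Union: {D}.
After q: {D}.
δ(D,p) = {B, D, F}.
Union: {B, D, F}.
After p: {B, D, F}.
δ(B,p) = {D, F}; δ(D,p) = {B, D, F}; δ(F,p) = {D}.
Union: {B, D, F}.
After p: {B, D, F}.
δ(B,p) = {D, F}; δ(D,p) = {B, D, F}; δ(F,p) = {D}.
Union: {B, D, F}.
After p: {B, D, F}.

{B, D, F}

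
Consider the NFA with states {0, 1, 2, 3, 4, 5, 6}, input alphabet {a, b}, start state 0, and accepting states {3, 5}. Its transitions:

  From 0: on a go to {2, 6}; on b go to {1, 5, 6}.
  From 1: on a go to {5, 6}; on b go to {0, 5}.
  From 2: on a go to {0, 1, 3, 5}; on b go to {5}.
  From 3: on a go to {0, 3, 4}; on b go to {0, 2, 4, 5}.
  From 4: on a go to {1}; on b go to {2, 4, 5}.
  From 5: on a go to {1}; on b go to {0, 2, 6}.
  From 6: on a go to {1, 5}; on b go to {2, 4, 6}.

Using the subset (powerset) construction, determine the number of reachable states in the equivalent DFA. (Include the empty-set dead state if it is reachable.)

Start state of the DFA: {0}.
{0} --a--> {2, 6}  [new]
{0} --b--> {1, 5, 6}  [new]
{2, 6} --a--> {0, 1, 3, 5}  [new]
{2, 6} --b--> {2, 4, 5, 6}  [new]
{1, 5, 6} --a--> {1, 5, 6}  [seen]
{1, 5, 6} --b--> {0, 2, 4, 5, 6}  [new]
{0, 1, 3, 5} --a--> {0, 1, 2, 3, 4, 5, 6}  [new]
{0, 1, 3, 5} --b--> {0, 1, 2, 4, 5, 6}  [new]
{2, 4, 5, 6} --a--> {0, 1, 3, 5}  [seen]
{2, 4, 5, 6} --b--> {0, 2, 4, 5, 6}  [seen]
{0, 2, 4, 5, 6} --a--> {0, 1, 2, 3, 5, 6}  [new]
{0, 2, 4, 5, 6} --b--> {0, 1, 2, 4, 5, 6}  [seen]
{0, 1, 2, 3, 4, 5, 6} --a--> {0, 1, 2, 3, 4, 5, 6}  [seen]
{0, 1, 2, 3, 4, 5, 6} --b--> {0, 1, 2, 4, 5, 6}  [seen]
{0, 1, 2, 4, 5, 6} --a--> {0, 1, 2, 3, 5, 6}  [seen]
{0, 1, 2, 4, 5, 6} --b--> {0, 1, 2, 4, 5, 6}  [seen]
{0, 1, 2, 3, 5, 6} --a--> {0, 1, 2, 3, 4, 5, 6}  [seen]
{0, 1, 2, 3, 5, 6} --b--> {0, 1, 2, 4, 5, 6}  [seen]
Reachable DFA states: {0}, {2, 6}, {1, 5, 6}, {0, 1, 3, 5}, {2, 4, 5, 6}, {0, 2, 4, 5, 6}, {0, 1, 2, 3, 4, 5, 6}, {0, 1, 2, 4, 5, 6}, {0, 1, 2, 3, 5, 6}.

9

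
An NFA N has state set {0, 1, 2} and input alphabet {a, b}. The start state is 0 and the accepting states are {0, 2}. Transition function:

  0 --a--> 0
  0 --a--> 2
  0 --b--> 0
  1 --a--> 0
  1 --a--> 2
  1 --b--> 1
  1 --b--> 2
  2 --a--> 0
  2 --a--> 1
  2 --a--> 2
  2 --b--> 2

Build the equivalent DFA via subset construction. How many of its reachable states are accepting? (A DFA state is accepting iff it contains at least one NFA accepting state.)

3

Start state of the DFA: {0}.
{0} --a--> {0, 2}  [new]
{0} --b--> {0}  [seen]
{0, 2} --a--> {0, 1, 2}  [new]
{0, 2} --b--> {0, 2}  [seen]
{0, 1, 2} --a--> {0, 1, 2}  [seen]
{0, 1, 2} --b--> {0, 1, 2}  [seen]
Reachable DFA states: {0}, {0, 2}, {0, 1, 2}.
Accepting DFA states (contain an NFA accepting state): {0}, {0, 2}, {0, 1, 2}.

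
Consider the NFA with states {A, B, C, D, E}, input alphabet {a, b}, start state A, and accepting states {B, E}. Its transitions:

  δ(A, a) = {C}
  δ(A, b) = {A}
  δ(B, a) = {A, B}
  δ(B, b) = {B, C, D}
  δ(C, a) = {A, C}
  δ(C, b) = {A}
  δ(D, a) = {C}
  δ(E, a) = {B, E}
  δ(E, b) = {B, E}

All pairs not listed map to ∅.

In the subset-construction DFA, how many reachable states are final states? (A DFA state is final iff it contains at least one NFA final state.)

Start state of the DFA: {A}.
{A} --a--> {C}  [new]
{A} --b--> {A}  [seen]
{C} --a--> {A, C}  [new]
{C} --b--> {A}  [seen]
{A, C} --a--> {A, C}  [seen]
{A, C} --b--> {A}  [seen]
Reachable DFA states: {A}, {C}, {A, C}.
Accepting DFA states (contain an NFA accepting state): none.

0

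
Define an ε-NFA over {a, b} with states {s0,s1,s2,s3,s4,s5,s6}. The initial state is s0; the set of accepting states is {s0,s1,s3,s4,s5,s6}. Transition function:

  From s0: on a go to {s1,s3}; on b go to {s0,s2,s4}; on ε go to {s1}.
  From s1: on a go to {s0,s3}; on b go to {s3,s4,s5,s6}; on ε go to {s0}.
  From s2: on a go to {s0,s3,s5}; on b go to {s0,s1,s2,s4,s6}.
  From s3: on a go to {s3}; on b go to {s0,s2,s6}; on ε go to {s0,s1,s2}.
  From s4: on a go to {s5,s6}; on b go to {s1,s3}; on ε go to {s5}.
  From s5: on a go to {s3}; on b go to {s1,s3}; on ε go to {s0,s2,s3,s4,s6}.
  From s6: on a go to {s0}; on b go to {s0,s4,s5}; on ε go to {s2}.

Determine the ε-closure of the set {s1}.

{s0,s1}

Begin with {s1}.
s1 →ε {s0}; add s0.
ε-closure = {s0,s1}.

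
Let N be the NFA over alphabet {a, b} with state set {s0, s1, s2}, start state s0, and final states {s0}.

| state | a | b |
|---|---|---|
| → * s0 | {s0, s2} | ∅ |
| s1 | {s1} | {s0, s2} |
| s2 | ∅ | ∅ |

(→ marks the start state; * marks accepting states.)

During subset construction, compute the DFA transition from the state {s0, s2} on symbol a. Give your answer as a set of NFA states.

{s0, s2}

δ(s0,a) = {s0, s2}; δ(s2,a) = ∅.
Union: {s0, s2}.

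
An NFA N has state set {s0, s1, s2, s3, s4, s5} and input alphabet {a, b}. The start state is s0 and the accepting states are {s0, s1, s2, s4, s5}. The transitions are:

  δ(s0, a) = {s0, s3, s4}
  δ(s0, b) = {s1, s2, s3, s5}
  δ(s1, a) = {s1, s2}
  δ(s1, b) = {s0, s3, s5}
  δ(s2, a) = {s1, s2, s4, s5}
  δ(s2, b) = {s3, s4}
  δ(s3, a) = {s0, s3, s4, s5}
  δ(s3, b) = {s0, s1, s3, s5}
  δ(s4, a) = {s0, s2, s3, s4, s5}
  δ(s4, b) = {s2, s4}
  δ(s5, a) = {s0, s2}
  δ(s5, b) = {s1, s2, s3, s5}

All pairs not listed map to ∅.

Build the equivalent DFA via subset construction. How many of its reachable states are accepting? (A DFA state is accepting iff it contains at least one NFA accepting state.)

5

Start state of the DFA: {s0}.
{s0} --a--> {s0, s3, s4}  [new]
{s0} --b--> {s1, s2, s3, s5}  [new]
{s0, s3, s4} --a--> {s0, s2, s3, s4, s5}  [new]
{s0, s3, s4} --b--> {s0, s1, s2, s3, s4, s5}  [new]
{s1, s2, s3, s5} --a--> {s0, s1, s2, s3, s4, s5}  [seen]
{s1, s2, s3, s5} --b--> {s0, s1, s2, s3, s4, s5}  [seen]
{s0, s2, s3, s4, s5} --a--> {s0, s1, s2, s3, s4, s5}  [seen]
{s0, s2, s3, s4, s5} --b--> {s0, s1, s2, s3, s4, s5}  [seen]
{s0, s1, s2, s3, s4, s5} --a--> {s0, s1, s2, s3, s4, s5}  [seen]
{s0, s1, s2, s3, s4, s5} --b--> {s0, s1, s2, s3, s4, s5}  [seen]
Reachable DFA states: {s0}, {s0, s3, s4}, {s1, s2, s3, s5}, {s0, s2, s3, s4, s5}, {s0, s1, s2, s3, s4, s5}.
Accepting DFA states (contain an NFA accepting state): {s0}, {s0, s3, s4}, {s1, s2, s3, s5}, {s0, s2, s3, s4, s5}, {s0, s1, s2, s3, s4, s5}.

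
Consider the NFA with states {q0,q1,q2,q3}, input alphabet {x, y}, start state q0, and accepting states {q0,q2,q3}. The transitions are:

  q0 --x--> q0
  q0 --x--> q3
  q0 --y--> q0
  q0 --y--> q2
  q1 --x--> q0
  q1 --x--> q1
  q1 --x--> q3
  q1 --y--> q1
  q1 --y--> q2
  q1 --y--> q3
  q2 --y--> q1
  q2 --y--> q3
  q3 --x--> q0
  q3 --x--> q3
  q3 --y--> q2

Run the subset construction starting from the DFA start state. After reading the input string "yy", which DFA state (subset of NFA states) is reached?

Start: {q0}.
δ(q0,y) = {q0,q2}.
Union: {q0,q2}.
After y: {q0,q2}.
δ(q0,y) = {q0,q2}; δ(q2,y) = {q1,q3}.
Union: {q0,q1,q2,q3}.
After y: {q0,q1,q2,q3}.

{q0,q1,q2,q3}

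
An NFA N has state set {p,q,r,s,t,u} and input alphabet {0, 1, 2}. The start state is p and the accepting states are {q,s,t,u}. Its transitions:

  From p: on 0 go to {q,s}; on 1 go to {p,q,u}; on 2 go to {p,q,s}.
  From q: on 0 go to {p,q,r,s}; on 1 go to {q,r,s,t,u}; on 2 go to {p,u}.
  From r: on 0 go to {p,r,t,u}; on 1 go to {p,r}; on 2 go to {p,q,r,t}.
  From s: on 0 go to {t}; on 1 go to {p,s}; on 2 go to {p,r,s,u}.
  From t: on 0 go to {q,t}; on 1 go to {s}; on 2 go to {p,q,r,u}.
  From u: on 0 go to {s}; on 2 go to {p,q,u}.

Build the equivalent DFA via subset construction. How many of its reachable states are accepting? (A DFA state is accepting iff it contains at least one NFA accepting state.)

Start state of the DFA: {p}.
{p} --0--> {q,s}  [new]
{p} --1--> {p,q,u}  [new]
{p} --2--> {p,q,s}  [new]
{q,s} --0--> {p,q,r,s,t}  [new]
{q,s} --1--> {p,q,r,s,t,u}  [new]
{q,s} --2--> {p,r,s,u}  [new]
{p,q,u} --0--> {p,q,r,s}  [new]
{p,q,u} --1--> {p,q,r,s,t,u}  [seen]
{p,q,u} --2--> {p,q,s,u}  [new]
{p,q,s} --0--> {p,q,r,s,t}  [seen]
{p,q,s} --1--> {p,q,r,s,t,u}  [seen]
{p,q,s} --2--> {p,q,r,s,u}  [new]
{p,q,r,s,t} --0--> {p,q,r,s,t,u}  [seen]
{p,q,r,s,t} --1--> {p,q,r,s,t,u}  [seen]
{p,q,r,s,t} --2--> {p,q,r,s,t,u}  [seen]
{p,q,r,s,t,u} --0--> {p,q,r,s,t,u}  [seen]
{p,q,r,s,t,u} --1--> {p,q,r,s,t,u}  [seen]
{p,q,r,s,t,u} --2--> {p,q,r,s,t,u}  [seen]
{p,r,s,u} --0--> {p,q,r,s,t,u}  [seen]
{p,r,s,u} --1--> {p,q,r,s,u}  [seen]
{p,r,s,u} --2--> {p,q,r,s,t,u}  [seen]
{p,q,r,s} --0--> {p,q,r,s,t,u}  [seen]
{p,q,r,s} --1--> {p,q,r,s,t,u}  [seen]
{p,q,r,s} --2--> {p,q,r,s,t,u}  [seen]
{p,q,s,u} --0--> {p,q,r,s,t}  [seen]
{p,q,s,u} --1--> {p,q,r,s,t,u}  [seen]
{p,q,s,u} --2--> {p,q,r,s,u}  [seen]
{p,q,r,s,u} --0--> {p,q,r,s,t,u}  [seen]
{p,q,r,s,u} --1--> {p,q,r,s,t,u}  [seen]
{p,q,r,s,u} --2--> {p,q,r,s,t,u}  [seen]
Reachable DFA states: {p}, {q,s}, {p,q,u}, {p,q,s}, {p,q,r,s,t}, {p,q,r,s,t,u}, {p,r,s,u}, {p,q,r,s}, {p,q,s,u}, {p,q,r,s,u}.
Accepting DFA states (contain an NFA accepting state): {q,s}, {p,q,u}, {p,q,s}, {p,q,r,s,t}, {p,q,r,s,t,u}, {p,r,s,u}, {p,q,r,s}, {p,q,s,u}, {p,q,r,s,u}.

9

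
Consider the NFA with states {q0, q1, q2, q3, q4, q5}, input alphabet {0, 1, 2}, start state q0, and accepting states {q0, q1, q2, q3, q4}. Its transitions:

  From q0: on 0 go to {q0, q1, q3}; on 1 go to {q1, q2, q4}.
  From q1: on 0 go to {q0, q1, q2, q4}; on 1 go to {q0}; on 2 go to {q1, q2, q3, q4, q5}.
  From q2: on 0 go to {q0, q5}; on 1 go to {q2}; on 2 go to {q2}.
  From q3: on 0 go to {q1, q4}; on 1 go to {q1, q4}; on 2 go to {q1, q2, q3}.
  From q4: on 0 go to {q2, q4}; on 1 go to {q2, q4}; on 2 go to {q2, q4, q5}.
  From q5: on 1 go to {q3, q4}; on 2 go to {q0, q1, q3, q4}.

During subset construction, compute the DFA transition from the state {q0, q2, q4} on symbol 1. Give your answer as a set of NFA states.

{q1, q2, q4}

δ(q0,1) = {q1, q2, q4}; δ(q2,1) = {q2}; δ(q4,1) = {q2, q4}.
Union: {q1, q2, q4}.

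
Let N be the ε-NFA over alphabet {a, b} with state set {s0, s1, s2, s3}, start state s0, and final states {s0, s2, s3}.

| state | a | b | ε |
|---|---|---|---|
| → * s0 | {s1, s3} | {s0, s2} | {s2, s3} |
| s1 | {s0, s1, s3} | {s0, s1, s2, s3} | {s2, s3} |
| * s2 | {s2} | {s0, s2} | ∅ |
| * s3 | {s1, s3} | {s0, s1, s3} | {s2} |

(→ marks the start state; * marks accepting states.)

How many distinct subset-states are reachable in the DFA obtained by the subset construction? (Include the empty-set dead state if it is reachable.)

3

Start state of the DFA: {s0, s2, s3} (ε-closure of the NFA start).
{s0, s2, s3} --a--> {s1, s2, s3}  [new]
{s0, s2, s3} --b--> {s0, s1, s2, s3}  [new]
{s1, s2, s3} --a--> {s0, s1, s2, s3}  [seen]
{s1, s2, s3} --b--> {s0, s1, s2, s3}  [seen]
{s0, s1, s2, s3} --a--> {s0, s1, s2, s3}  [seen]
{s0, s1, s2, s3} --b--> {s0, s1, s2, s3}  [seen]
Reachable DFA states: {s0, s2, s3}, {s1, s2, s3}, {s0, s1, s2, s3}.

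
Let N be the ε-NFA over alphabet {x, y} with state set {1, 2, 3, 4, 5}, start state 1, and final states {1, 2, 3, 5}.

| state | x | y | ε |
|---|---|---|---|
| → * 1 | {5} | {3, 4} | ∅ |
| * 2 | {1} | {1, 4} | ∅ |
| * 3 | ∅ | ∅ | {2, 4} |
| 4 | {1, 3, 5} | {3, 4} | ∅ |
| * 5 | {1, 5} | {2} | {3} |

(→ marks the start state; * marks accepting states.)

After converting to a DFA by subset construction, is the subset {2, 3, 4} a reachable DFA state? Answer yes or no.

Start state of the DFA: {1} (ε-closure of the NFA start).
{1} --x--> {2, 3, 4, 5}  [new]
{1} --y--> {2, 3, 4}  [new]
{2, 3, 4, 5} --x--> {1, 2, 3, 4, 5}  [new]
{2, 3, 4, 5} --y--> {1, 2, 3, 4}  [new]
{2, 3, 4} --x--> {1, 2, 3, 4, 5}  [seen]
{2, 3, 4} --y--> {1, 2, 3, 4}  [seen]
{1, 2, 3, 4, 5} --x--> {1, 2, 3, 4, 5}  [seen]
{1, 2, 3, 4, 5} --y--> {1, 2, 3, 4}  [seen]
{1, 2, 3, 4} --x--> {1, 2, 3, 4, 5}  [seen]
{1, 2, 3, 4} --y--> {1, 2, 3, 4}  [seen]
Reachable DFA states: {1}, {2, 3, 4, 5}, {2, 3, 4}, {1, 2, 3, 4, 5}, {1, 2, 3, 4}.
{2, 3, 4} is among them.

yes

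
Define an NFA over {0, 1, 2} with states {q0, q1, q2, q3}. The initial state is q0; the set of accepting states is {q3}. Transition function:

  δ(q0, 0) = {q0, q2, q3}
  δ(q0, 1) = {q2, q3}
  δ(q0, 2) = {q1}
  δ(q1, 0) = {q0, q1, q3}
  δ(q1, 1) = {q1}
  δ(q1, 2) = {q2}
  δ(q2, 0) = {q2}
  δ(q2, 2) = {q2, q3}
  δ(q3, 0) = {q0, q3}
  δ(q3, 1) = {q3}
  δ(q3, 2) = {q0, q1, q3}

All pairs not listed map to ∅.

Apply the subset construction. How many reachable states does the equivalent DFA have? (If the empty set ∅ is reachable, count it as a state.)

12

Start state of the DFA: {q0}.
{q0} --0--> {q0, q2, q3}  [new]
{q0} --1--> {q2, q3}  [new]
{q0} --2--> {q1}  [new]
{q0, q2, q3} --0--> {q0, q2, q3}  [seen]
{q0, q2, q3} --1--> {q2, q3}  [seen]
{q0, q2, q3} --2--> {q0, q1, q2, q3}  [new]
{q2, q3} --0--> {q0, q2, q3}  [seen]
{q2, q3} --1--> {q3}  [new]
{q2, q3} --2--> {q0, q1, q2, q3}  [seen]
{q1} --0--> {q0, q1, q3}  [new]
{q1} --1--> {q1}  [seen]
{q1} --2--> {q2}  [new]
{q0, q1, q2, q3} --0--> {q0, q1, q2, q3}  [seen]
{q0, q1, q2, q3} --1--> {q1, q2, q3}  [new]
{q0, q1, q2, q3} --2--> {q0, q1, q2, q3}  [seen]
{q3} --0--> {q0, q3}  [new]
{q3} --1--> {q3}  [seen]
{q3} --2--> {q0, q1, q3}  [seen]
{q0, q1, q3} --0--> {q0, q1, q2, q3}  [seen]
{q0, q1, q3} --1--> {q1, q2, q3}  [seen]
{q0, q1, q3} --2--> {q0, q1, q2, q3}  [seen]
{q2} --0--> {q2}  [seen]
{q2} --1--> ∅  [new]
{q2} --2--> {q2, q3}  [seen]
{q1, q2, q3} --0--> {q0, q1, q2, q3}  [seen]
{q1, q2, q3} --1--> {q1, q3}  [new]
{q1, q2, q3} --2--> {q0, q1, q2, q3}  [seen]
{q0, q3} --0--> {q0, q2, q3}  [seen]
{q0, q3} --1--> {q2, q3}  [seen]
{q0, q3} --2--> {q0, q1, q3}  [seen]
∅ --0--> ∅  [seen]
∅ --1--> ∅  [seen]
∅ --2--> ∅  [seen]
{q1, q3} --0--> {q0, q1, q3}  [seen]
{q1, q3} --1--> {q1, q3}  [seen]
{q1, q3} --2--> {q0, q1, q2, q3}  [seen]
Reachable DFA states: {q0}, {q0, q2, q3}, {q2, q3}, {q1}, {q0, q1, q2, q3}, {q3}, {q0, q1, q3}, {q2}, {q1, q2, q3}, {q0, q3}, ∅, {q1, q3}.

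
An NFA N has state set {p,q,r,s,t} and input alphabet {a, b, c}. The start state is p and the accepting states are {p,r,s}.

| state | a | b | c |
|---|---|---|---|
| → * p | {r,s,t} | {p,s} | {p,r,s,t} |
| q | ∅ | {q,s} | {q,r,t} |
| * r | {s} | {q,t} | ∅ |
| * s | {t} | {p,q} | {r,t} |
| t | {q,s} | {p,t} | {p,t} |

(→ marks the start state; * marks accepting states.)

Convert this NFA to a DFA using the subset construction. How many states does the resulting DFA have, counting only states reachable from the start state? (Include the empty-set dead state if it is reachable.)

Start state of the DFA: {p}.
{p} --a--> {r,s,t}  [new]
{p} --b--> {p,s}  [new]
{p} --c--> {p,r,s,t}  [new]
{r,s,t} --a--> {q,s,t}  [new]
{r,s,t} --b--> {p,q,t}  [new]
{r,s,t} --c--> {p,r,t}  [new]
{p,s} --a--> {r,s,t}  [seen]
{p,s} --b--> {p,q,s}  [new]
{p,s} --c--> {p,r,s,t}  [seen]
{p,r,s,t} --a--> {q,r,s,t}  [new]
{p,r,s,t} --b--> {p,q,s,t}  [new]
{p,r,s,t} --c--> {p,r,s,t}  [seen]
{q,s,t} --a--> {q,s,t}  [seen]
{q,s,t} --b--> {p,q,s,t}  [seen]
{q,s,t} --c--> {p,q,r,t}  [new]
{p,q,t} --a--> {q,r,s,t}  [seen]
{p,q,t} --b--> {p,q,s,t}  [seen]
{p,q,t} --c--> {p,q,r,s,t}  [new]
{p,r,t} --a--> {q,r,s,t}  [seen]
{p,r,t} --b--> {p,q,s,t}  [seen]
{p,r,t} --c--> {p,r,s,t}  [seen]
{p,q,s} --a--> {r,s,t}  [seen]
{p,q,s} --b--> {p,q,s}  [seen]
{p,q,s} --c--> {p,q,r,s,t}  [seen]
{q,r,s,t} --a--> {q,s,t}  [seen]
{q,r,s,t} --b--> {p,q,s,t}  [seen]
{q,r,s,t} --c--> {p,q,r,t}  [seen]
{p,q,s,t} --a--> {q,r,s,t}  [seen]
{p,q,s,t} --b--> {p,q,s,t}  [seen]
{p,q,s,t} --c--> {p,q,r,s,t}  [seen]
{p,q,r,t} --a--> {q,r,s,t}  [seen]
{p,q,r,t} --b--> {p,q,s,t}  [seen]
{p,q,r,t} --c--> {p,q,r,s,t}  [seen]
{p,q,r,s,t} --a--> {q,r,s,t}  [seen]
{p,q,r,s,t} --b--> {p,q,s,t}  [seen]
{p,q,r,s,t} --c--> {p,q,r,s,t}  [seen]
Reachable DFA states: {p}, {r,s,t}, {p,s}, {p,r,s,t}, {q,s,t}, {p,q,t}, {p,r,t}, {p,q,s}, {q,r,s,t}, {p,q,s,t}, {p,q,r,t}, {p,q,r,s,t}.

12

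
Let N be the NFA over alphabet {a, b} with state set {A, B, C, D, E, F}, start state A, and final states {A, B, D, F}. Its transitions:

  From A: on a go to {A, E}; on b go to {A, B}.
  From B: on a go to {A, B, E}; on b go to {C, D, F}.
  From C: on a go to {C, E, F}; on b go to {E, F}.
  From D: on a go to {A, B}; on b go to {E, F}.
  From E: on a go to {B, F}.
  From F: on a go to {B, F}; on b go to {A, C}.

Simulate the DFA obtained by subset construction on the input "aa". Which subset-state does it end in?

Start: {A}.
δ(A,a) = {A, E}.
Union: {A, E}.
After a: {A, E}.
δ(A,a) = {A, E}; δ(E,a) = {B, F}.
Union: {A, B, E, F}.
After a: {A, B, E, F}.

{A, B, E, F}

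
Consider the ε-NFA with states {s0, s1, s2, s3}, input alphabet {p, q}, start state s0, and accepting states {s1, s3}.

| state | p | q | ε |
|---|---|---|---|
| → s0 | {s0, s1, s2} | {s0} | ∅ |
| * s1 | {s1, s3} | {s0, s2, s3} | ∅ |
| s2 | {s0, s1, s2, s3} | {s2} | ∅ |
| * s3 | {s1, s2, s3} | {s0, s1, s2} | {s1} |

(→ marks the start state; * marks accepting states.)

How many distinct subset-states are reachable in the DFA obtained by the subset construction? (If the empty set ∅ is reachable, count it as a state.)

Start state of the DFA: {s0} (ε-closure of the NFA start).
{s0} --p--> {s0, s1, s2}  [new]
{s0} --q--> {s0}  [seen]
{s0, s1, s2} --p--> {s0, s1, s2, s3}  [new]
{s0, s1, s2} --q--> {s0, s1, s2, s3}  [seen]
{s0, s1, s2, s3} --p--> {s0, s1, s2, s3}  [seen]
{s0, s1, s2, s3} --q--> {s0, s1, s2, s3}  [seen]
Reachable DFA states: {s0}, {s0, s1, s2}, {s0, s1, s2, s3}.

3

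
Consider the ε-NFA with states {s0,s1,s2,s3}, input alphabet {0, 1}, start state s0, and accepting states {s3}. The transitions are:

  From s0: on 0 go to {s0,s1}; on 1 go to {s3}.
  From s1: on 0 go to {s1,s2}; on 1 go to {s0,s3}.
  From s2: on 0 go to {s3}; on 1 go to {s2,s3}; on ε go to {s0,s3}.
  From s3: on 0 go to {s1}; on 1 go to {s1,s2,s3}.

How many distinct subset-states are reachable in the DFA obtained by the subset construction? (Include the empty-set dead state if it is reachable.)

Start state of the DFA: {s0} (ε-closure of the NFA start).
{s0} --0--> {s0,s1}  [new]
{s0} --1--> {s3}  [new]
{s0,s1} --0--> {s0,s1,s2,s3}  [new]
{s0,s1} --1--> {s0,s3}  [new]
{s3} --0--> {s1}  [new]
{s3} --1--> {s0,s1,s2,s3}  [seen]
{s0,s1,s2,s3} --0--> {s0,s1,s2,s3}  [seen]
{s0,s1,s2,s3} --1--> {s0,s1,s2,s3}  [seen]
{s0,s3} --0--> {s0,s1}  [seen]
{s0,s3} --1--> {s0,s1,s2,s3}  [seen]
{s1} --0--> {s0,s1,s2,s3}  [seen]
{s1} --1--> {s0,s3}  [seen]
Reachable DFA states: {s0}, {s0,s1}, {s3}, {s0,s1,s2,s3}, {s0,s3}, {s1}.

6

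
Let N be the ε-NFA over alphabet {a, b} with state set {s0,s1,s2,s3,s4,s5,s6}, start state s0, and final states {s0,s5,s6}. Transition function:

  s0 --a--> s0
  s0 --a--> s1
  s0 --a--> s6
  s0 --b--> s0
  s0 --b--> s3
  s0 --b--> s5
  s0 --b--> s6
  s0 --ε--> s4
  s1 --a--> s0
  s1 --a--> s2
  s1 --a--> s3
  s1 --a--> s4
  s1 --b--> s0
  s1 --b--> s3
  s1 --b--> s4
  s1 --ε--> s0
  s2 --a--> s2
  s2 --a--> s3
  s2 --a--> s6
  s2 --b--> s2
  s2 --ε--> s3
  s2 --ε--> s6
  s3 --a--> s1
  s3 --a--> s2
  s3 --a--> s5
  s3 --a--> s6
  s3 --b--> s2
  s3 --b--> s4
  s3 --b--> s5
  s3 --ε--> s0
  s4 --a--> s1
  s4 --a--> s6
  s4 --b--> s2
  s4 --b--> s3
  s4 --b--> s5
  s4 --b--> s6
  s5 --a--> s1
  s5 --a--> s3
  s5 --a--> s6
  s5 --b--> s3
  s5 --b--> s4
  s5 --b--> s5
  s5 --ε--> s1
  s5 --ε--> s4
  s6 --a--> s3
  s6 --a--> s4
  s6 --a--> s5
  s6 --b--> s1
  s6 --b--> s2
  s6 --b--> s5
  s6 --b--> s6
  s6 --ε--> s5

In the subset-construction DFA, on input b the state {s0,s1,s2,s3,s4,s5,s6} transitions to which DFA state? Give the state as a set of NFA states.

δ(s0,b) = {s0,s3,s5,s6}; δ(s1,b) = {s0,s3,s4}; δ(s2,b) = {s2}; δ(s3,b) = {s2,s4,s5}; δ(s4,b) = {s2,s3,s5,s6}; δ(s5,b) = {s3,s4,s5}; δ(s6,b) = {s1,s2,s5,s6}.
Union: {s0,s1,s2,s3,s4,s5,s6}.

{s0,s1,s2,s3,s4,s5,s6}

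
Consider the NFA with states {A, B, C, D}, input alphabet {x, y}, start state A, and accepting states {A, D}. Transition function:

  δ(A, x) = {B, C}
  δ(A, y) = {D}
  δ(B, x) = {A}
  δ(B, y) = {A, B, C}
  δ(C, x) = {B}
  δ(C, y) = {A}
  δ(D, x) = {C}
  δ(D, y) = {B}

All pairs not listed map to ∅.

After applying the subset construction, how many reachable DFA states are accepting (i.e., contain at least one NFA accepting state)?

Start state of the DFA: {A}.
{A} --x--> {B, C}  [new]
{A} --y--> {D}  [new]
{B, C} --x--> {A, B}  [new]
{B, C} --y--> {A, B, C}  [new]
{D} --x--> {C}  [new]
{D} --y--> {B}  [new]
{A, B} --x--> {A, B, C}  [seen]
{A, B} --y--> {A, B, C, D}  [new]
{A, B, C} --x--> {A, B, C}  [seen]
{A, B, C} --y--> {A, B, C, D}  [seen]
{C} --x--> {B}  [seen]
{C} --y--> {A}  [seen]
{B} --x--> {A}  [seen]
{B} --y--> {A, B, C}  [seen]
{A, B, C, D} --x--> {A, B, C}  [seen]
{A, B, C, D} --y--> {A, B, C, D}  [seen]
Reachable DFA states: {A}, {B, C}, {D}, {A, B}, {A, B, C}, {C}, {B}, {A, B, C, D}.
Accepting DFA states (contain an NFA accepting state): {A}, {D}, {A, B}, {A, B, C}, {A, B, C, D}.

5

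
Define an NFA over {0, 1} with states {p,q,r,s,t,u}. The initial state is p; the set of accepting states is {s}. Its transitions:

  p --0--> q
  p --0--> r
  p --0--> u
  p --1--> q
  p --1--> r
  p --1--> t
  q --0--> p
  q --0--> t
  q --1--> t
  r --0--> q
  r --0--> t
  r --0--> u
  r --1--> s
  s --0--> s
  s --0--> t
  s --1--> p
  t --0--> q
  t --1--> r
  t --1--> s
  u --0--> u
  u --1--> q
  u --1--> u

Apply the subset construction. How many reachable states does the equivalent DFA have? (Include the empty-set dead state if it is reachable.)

12

Start state of the DFA: {p}.
{p} --0--> {q,r,u}  [new]
{p} --1--> {q,r,t}  [new]
{q,r,u} --0--> {p,q,t,u}  [new]
{q,r,u} --1--> {q,s,t,u}  [new]
{q,r,t} --0--> {p,q,t,u}  [seen]
{q,r,t} --1--> {r,s,t}  [new]
{p,q,t,u} --0--> {p,q,r,t,u}  [new]
{p,q,t,u} --1--> {q,r,s,t,u}  [new]
{q,s,t,u} --0--> {p,q,s,t,u}  [new]
{q,s,t,u} --1--> {p,q,r,s,t,u}  [new]
{r,s,t} --0--> {q,s,t,u}  [seen]
{r,s,t} --1--> {p,r,s}  [new]
{p,q,r,t,u} --0--> {p,q,r,t,u}  [seen]
{p,q,r,t,u} --1--> {q,r,s,t,u}  [seen]
{q,r,s,t,u} --0--> {p,q,s,t,u}  [seen]
{q,r,s,t,u} --1--> {p,q,r,s,t,u}  [seen]
{p,q,s,t,u} --0--> {p,q,r,s,t,u}  [seen]
{p,q,s,t,u} --1--> {p,q,r,s,t,u}  [seen]
{p,q,r,s,t,u} --0--> {p,q,r,s,t,u}  [seen]
{p,q,r,s,t,u} --1--> {p,q,r,s,t,u}  [seen]
{p,r,s} --0--> {q,r,s,t,u}  [seen]
{p,r,s} --1--> {p,q,r,s,t}  [new]
{p,q,r,s,t} --0--> {p,q,r,s,t,u}  [seen]
{p,q,r,s,t} --1--> {p,q,r,s,t}  [seen]
Reachable DFA states: {p}, {q,r,u}, {q,r,t}, {p,q,t,u}, {q,s,t,u}, {r,s,t}, {p,q,r,t,u}, {q,r,s,t,u}, {p,q,s,t,u}, {p,q,r,s,t,u}, {p,r,s}, {p,q,r,s,t}.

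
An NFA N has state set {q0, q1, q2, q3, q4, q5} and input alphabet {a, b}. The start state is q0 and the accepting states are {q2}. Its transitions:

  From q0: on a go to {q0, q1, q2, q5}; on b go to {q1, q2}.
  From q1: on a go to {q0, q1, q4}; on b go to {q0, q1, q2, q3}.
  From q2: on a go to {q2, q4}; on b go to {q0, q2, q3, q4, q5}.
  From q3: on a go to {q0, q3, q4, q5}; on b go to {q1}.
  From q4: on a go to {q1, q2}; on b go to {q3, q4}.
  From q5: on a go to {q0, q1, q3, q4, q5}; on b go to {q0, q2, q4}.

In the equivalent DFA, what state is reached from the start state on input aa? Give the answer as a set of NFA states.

{q0, q1, q2, q3, q4, q5}

Start: {q0}.
δ(q0,a) = {q0, q1, q2, q5}.
Union: {q0, q1, q2, q5}.
After a: {q0, q1, q2, q5}.
δ(q0,a) = {q0, q1, q2, q5}; δ(q1,a) = {q0, q1, q4}; δ(q2,a) = {q2, q4}; δ(q5,a) = {q0, q1, q3, q4, q5}.
Union: {q0, q1, q2, q3, q4, q5}.
After a: {q0, q1, q2, q3, q4, q5}.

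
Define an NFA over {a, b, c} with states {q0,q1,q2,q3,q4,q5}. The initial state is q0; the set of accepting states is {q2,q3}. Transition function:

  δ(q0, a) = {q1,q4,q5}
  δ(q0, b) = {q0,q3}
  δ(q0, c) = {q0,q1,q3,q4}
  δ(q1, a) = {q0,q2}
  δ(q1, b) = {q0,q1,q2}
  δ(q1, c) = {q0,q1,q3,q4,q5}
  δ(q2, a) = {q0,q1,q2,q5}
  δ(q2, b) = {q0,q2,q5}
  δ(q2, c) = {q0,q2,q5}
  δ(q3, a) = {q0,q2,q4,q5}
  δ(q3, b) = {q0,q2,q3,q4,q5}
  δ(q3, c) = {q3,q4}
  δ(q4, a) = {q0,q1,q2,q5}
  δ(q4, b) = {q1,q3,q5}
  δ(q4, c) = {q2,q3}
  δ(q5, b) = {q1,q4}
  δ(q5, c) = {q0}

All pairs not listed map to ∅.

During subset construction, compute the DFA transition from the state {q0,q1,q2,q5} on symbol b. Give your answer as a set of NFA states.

δ(q0,b) = {q0,q3}; δ(q1,b) = {q0,q1,q2}; δ(q2,b) = {q0,q2,q5}; δ(q5,b) = {q1,q4}.
Union: {q0,q1,q2,q3,q4,q5}.

{q0,q1,q2,q3,q4,q5}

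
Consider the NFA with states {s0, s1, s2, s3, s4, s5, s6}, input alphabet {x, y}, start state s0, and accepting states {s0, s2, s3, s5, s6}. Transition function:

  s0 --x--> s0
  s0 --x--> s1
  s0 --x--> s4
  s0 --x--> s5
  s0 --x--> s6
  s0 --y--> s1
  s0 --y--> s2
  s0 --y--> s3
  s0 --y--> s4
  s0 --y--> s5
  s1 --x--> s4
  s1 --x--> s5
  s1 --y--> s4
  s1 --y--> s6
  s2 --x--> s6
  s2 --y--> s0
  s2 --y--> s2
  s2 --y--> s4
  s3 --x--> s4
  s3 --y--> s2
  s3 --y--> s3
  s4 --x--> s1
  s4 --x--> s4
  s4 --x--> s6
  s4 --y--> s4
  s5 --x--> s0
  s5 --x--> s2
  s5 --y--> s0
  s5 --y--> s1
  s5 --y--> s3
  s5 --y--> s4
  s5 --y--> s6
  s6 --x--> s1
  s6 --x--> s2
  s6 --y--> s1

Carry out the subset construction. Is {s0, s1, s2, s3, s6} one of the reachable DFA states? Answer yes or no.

no

Start state of the DFA: {s0}.
{s0} --x--> {s0, s1, s4, s5, s6}  [new]
{s0} --y--> {s1, s2, s3, s4, s5}  [new]
{s0, s1, s4, s5, s6} --x--> {s0, s1, s2, s4, s5, s6}  [new]
{s0, s1, s4, s5, s6} --y--> {s0, s1, s2, s3, s4, s5, s6}  [new]
{s1, s2, s3, s4, s5} --x--> {s0, s1, s2, s4, s5, s6}  [seen]
{s1, s2, s3, s4, s5} --y--> {s0, s1, s2, s3, s4, s6}  [new]
{s0, s1, s2, s4, s5, s6} --x--> {s0, s1, s2, s4, s5, s6}  [seen]
{s0, s1, s2, s4, s5, s6} --y--> {s0, s1, s2, s3, s4, s5, s6}  [seen]
{s0, s1, s2, s3, s4, s5, s6} --x--> {s0, s1, s2, s4, s5, s6}  [seen]
{s0, s1, s2, s3, s4, s5, s6} --y--> {s0, s1, s2, s3, s4, s5, s6}  [seen]
{s0, s1, s2, s3, s4, s6} --x--> {s0, s1, s2, s4, s5, s6}  [seen]
{s0, s1, s2, s3, s4, s6} --y--> {s0, s1, s2, s3, s4, s5, s6}  [seen]
Reachable DFA states: {s0}, {s0, s1, s4, s5, s6}, {s1, s2, s3, s4, s5}, {s0, s1, s2, s4, s5, s6}, {s0, s1, s2, s3, s4, s5, s6}, {s0, s1, s2, s3, s4, s6}.
{s0, s1, s2, s3, s6} is not among them.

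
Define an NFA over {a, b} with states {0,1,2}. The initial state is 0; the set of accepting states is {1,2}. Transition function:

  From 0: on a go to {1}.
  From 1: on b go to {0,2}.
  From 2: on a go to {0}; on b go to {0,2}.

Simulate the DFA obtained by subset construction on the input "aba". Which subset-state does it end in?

Start: {0}.
δ(0,a) = {1}.
Union: {1}.
After a: {1}.
δ(1,b) = {0,2}.
Union: {0,2}.
After b: {0,2}.
δ(0,a) = {1}; δ(2,a) = {0}.
Union: {0,1}.
After a: {0,1}.

{0,1}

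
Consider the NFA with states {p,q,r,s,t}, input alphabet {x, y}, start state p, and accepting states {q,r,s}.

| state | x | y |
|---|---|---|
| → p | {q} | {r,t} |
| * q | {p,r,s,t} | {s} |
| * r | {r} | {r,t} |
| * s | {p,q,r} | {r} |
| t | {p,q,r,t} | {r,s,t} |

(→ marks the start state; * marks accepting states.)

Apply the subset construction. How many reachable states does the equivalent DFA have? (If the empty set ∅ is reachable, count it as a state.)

10

Start state of the DFA: {p}.
{p} --x--> {q}  [new]
{p} --y--> {r,t}  [new]
{q} --x--> {p,r,s,t}  [new]
{q} --y--> {s}  [new]
{r,t} --x--> {p,q,r,t}  [new]
{r,t} --y--> {r,s,t}  [new]
{p,r,s,t} --x--> {p,q,r,t}  [seen]
{p,r,s,t} --y--> {r,s,t}  [seen]
{s} --x--> {p,q,r}  [new]
{s} --y--> {r}  [new]
{p,q,r,t} --x--> {p,q,r,s,t}  [new]
{p,q,r,t} --y--> {r,s,t}  [seen]
{r,s,t} --x--> {p,q,r,t}  [seen]
{r,s,t} --y--> {r,s,t}  [seen]
{p,q,r} --x--> {p,q,r,s,t}  [seen]
{p,q,r} --y--> {r,s,t}  [seen]
{r} --x--> {r}  [seen]
{r} --y--> {r,t}  [seen]
{p,q,r,s,t} --x--> {p,q,r,s,t}  [seen]
{p,q,r,s,t} --y--> {r,s,t}  [seen]
Reachable DFA states: {p}, {q}, {r,t}, {p,r,s,t}, {s}, {p,q,r,t}, {r,s,t}, {p,q,r}, {r}, {p,q,r,s,t}.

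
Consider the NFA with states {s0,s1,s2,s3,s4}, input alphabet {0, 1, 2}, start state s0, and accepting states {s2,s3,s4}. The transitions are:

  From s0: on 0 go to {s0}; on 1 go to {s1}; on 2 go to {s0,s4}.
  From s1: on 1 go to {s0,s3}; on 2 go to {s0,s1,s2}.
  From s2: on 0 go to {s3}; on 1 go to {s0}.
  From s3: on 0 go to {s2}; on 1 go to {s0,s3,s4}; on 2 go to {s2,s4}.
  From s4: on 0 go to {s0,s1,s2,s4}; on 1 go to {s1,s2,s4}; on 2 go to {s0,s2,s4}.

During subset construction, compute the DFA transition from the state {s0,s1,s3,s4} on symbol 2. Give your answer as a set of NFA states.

δ(s0,2) = {s0,s4}; δ(s1,2) = {s0,s1,s2}; δ(s3,2) = {s2,s4}; δ(s4,2) = {s0,s2,s4}.
Union: {s0,s1,s2,s4}.

{s0,s1,s2,s4}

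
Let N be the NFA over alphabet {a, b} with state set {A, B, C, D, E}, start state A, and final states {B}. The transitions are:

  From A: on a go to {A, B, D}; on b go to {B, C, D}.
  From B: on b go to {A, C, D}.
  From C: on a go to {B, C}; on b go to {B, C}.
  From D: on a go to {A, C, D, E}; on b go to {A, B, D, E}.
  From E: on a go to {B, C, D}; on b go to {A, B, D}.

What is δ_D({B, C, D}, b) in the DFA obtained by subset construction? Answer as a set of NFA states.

{A, B, C, D, E}

δ(B,b) = {A, C, D}; δ(C,b) = {B, C}; δ(D,b) = {A, B, D, E}.
Union: {A, B, C, D, E}.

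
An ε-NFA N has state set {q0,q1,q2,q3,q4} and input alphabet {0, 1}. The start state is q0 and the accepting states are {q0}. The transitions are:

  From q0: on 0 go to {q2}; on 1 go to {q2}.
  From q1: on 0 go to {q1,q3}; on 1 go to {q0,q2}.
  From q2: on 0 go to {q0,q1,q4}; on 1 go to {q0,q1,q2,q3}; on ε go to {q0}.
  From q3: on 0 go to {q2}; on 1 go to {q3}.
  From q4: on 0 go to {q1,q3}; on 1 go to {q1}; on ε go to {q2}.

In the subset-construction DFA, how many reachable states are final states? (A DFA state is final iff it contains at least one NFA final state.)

5

Start state of the DFA: {q0} (ε-closure of the NFA start).
{q0} --0--> {q0,q2}  [new]
{q0} --1--> {q0,q2}  [seen]
{q0,q2} --0--> {q0,q1,q2,q4}  [new]
{q0,q2} --1--> {q0,q1,q2,q3}  [new]
{q0,q1,q2,q4} --0--> {q0,q1,q2,q3,q4}  [new]
{q0,q1,q2,q4} --1--> {q0,q1,q2,q3}  [seen]
{q0,q1,q2,q3} --0--> {q0,q1,q2,q3,q4}  [seen]
{q0,q1,q2,q3} --1--> {q0,q1,q2,q3}  [seen]
{q0,q1,q2,q3,q4} --0--> {q0,q1,q2,q3,q4}  [seen]
{q0,q1,q2,q3,q4} --1--> {q0,q1,q2,q3}  [seen]
Reachable DFA states: {q0}, {q0,q2}, {q0,q1,q2,q4}, {q0,q1,q2,q3}, {q0,q1,q2,q3,q4}.
Accepting DFA states (contain an NFA accepting state): {q0}, {q0,q2}, {q0,q1,q2,q4}, {q0,q1,q2,q3}, {q0,q1,q2,q3,q4}.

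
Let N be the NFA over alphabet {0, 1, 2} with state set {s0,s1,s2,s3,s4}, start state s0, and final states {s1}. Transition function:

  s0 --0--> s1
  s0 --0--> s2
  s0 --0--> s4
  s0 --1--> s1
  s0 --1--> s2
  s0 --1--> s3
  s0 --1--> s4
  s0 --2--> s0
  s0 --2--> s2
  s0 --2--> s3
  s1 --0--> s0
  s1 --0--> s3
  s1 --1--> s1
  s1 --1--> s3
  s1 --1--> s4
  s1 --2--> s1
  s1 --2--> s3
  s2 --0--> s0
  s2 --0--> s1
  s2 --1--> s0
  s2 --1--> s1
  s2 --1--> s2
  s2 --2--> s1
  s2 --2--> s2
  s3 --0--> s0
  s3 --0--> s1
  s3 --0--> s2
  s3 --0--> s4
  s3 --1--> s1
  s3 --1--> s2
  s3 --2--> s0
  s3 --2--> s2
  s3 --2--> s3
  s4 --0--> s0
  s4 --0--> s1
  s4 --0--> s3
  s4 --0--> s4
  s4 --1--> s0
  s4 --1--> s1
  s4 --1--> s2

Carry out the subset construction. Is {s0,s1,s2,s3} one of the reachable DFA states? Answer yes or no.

Start state of the DFA: {s0}.
{s0} --0--> {s1,s2,s4}  [new]
{s0} --1--> {s1,s2,s3,s4}  [new]
{s0} --2--> {s0,s2,s3}  [new]
{s1,s2,s4} --0--> {s0,s1,s3,s4}  [new]
{s1,s2,s4} --1--> {s0,s1,s2,s3,s4}  [new]
{s1,s2,s4} --2--> {s1,s2,s3}  [new]
{s1,s2,s3,s4} --0--> {s0,s1,s2,s3,s4}  [seen]
{s1,s2,s3,s4} --1--> {s0,s1,s2,s3,s4}  [seen]
{s1,s2,s3,s4} --2--> {s0,s1,s2,s3}  [new]
{s0,s2,s3} --0--> {s0,s1,s2,s4}  [new]
{s0,s2,s3} --1--> {s0,s1,s2,s3,s4}  [seen]
{s0,s2,s3} --2--> {s0,s1,s2,s3}  [seen]
{s0,s1,s3,s4} --0--> {s0,s1,s2,s3,s4}  [seen]
{s0,s1,s3,s4} --1--> {s0,s1,s2,s3,s4}  [seen]
{s0,s1,s3,s4} --2--> {s0,s1,s2,s3}  [seen]
{s0,s1,s2,s3,s4} --0--> {s0,s1,s2,s3,s4}  [seen]
{s0,s1,s2,s3,s4} --1--> {s0,s1,s2,s3,s4}  [seen]
{s0,s1,s2,s3,s4} --2--> {s0,s1,s2,s3}  [seen]
{s1,s2,s3} --0--> {s0,s1,s2,s3,s4}  [seen]
{s1,s2,s3} --1--> {s0,s1,s2,s3,s4}  [seen]
{s1,s2,s3} --2--> {s0,s1,s2,s3}  [seen]
{s0,s1,s2,s3} --0--> {s0,s1,s2,s3,s4}  [seen]
{s0,s1,s2,s3} --1--> {s0,s1,s2,s3,s4}  [seen]
{s0,s1,s2,s3} --2--> {s0,s1,s2,s3}  [seen]
{s0,s1,s2,s4} --0--> {s0,s1,s2,s3,s4}  [seen]
{s0,s1,s2,s4} --1--> {s0,s1,s2,s3,s4}  [seen]
{s0,s1,s2,s4} --2--> {s0,s1,s2,s3}  [seen]
Reachable DFA states: {s0}, {s1,s2,s4}, {s1,s2,s3,s4}, {s0,s2,s3}, {s0,s1,s3,s4}, {s0,s1,s2,s3,s4}, {s1,s2,s3}, {s0,s1,s2,s3}, {s0,s1,s2,s4}.
{s0,s1,s2,s3} is among them.

yes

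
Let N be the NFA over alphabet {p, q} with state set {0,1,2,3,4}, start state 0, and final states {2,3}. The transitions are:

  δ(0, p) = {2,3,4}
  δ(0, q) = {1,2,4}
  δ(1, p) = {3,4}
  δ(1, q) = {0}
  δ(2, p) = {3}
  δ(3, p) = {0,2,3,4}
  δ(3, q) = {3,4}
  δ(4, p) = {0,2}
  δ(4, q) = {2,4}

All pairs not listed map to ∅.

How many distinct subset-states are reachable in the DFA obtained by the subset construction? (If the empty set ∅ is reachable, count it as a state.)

6

Start state of the DFA: {0}.
{0} --p--> {2,3,4}  [new]
{0} --q--> {1,2,4}  [new]
{2,3,4} --p--> {0,2,3,4}  [new]
{2,3,4} --q--> {2,3,4}  [seen]
{1,2,4} --p--> {0,2,3,4}  [seen]
{1,2,4} --q--> {0,2,4}  [new]
{0,2,3,4} --p--> {0,2,3,4}  [seen]
{0,2,3,4} --q--> {1,2,3,4}  [new]
{0,2,4} --p--> {0,2,3,4}  [seen]
{0,2,4} --q--> {1,2,4}  [seen]
{1,2,3,4} --p--> {0,2,3,4}  [seen]
{1,2,3,4} --q--> {0,2,3,4}  [seen]
Reachable DFA states: {0}, {2,3,4}, {1,2,4}, {0,2,3,4}, {0,2,4}, {1,2,3,4}.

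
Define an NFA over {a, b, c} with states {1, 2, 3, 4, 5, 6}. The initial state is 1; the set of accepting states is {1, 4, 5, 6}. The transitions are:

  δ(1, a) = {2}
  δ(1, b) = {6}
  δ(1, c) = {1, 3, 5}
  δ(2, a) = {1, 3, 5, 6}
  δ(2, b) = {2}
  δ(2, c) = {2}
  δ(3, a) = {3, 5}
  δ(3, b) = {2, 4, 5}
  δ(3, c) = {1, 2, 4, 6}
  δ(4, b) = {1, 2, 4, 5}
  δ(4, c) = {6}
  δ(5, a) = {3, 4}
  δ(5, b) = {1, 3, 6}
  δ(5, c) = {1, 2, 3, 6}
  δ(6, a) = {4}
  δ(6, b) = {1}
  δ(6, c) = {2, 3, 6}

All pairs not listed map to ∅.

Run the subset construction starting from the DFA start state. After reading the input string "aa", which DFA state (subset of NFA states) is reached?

{1, 3, 5, 6}

Start: {1}.
δ(1,a) = {2}.
Union: {2}.
After a: {2}.
δ(2,a) = {1, 3, 5, 6}.
Union: {1, 3, 5, 6}.
After a: {1, 3, 5, 6}.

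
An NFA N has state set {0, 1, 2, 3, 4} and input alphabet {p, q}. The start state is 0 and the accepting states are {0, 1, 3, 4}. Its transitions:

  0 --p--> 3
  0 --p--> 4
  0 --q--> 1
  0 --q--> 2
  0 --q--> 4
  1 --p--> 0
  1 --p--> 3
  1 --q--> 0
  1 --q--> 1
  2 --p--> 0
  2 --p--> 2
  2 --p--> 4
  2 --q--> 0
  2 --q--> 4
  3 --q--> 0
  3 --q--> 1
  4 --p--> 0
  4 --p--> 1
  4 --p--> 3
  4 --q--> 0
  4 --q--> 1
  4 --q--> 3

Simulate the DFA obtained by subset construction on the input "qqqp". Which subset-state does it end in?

{0, 1, 2, 3, 4}

Start: {0}.
δ(0,q) = {1, 2, 4}.
Union: {1, 2, 4}.
After q: {1, 2, 4}.
δ(1,q) = {0, 1}; δ(2,q) = {0, 4}; δ(4,q) = {0, 1, 3}.
Union: {0, 1, 3, 4}.
After q: {0, 1, 3, 4}.
δ(0,q) = {1, 2, 4}; δ(1,q) = {0, 1}; δ(3,q) = {0, 1}; δ(4,q) = {0, 1, 3}.
Union: {0, 1, 2, 3, 4}.
After q: {0, 1, 2, 3, 4}.
δ(0,p) = {3, 4}; δ(1,p) = {0, 3}; δ(2,p) = {0, 2, 4}; δ(3,p) = ∅; δ(4,p) = {0, 1, 3}.
Union: {0, 1, 2, 3, 4}.
After p: {0, 1, 2, 3, 4}.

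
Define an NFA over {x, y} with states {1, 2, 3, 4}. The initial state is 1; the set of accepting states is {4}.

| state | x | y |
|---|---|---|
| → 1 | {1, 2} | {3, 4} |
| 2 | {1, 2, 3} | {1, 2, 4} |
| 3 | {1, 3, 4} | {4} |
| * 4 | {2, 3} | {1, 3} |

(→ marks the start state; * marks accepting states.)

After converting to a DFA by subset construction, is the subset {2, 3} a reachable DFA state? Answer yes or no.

no

Start state of the DFA: {1}.
{1} --x--> {1, 2}  [new]
{1} --y--> {3, 4}  [new]
{1, 2} --x--> {1, 2, 3}  [new]
{1, 2} --y--> {1, 2, 3, 4}  [new]
{3, 4} --x--> {1, 2, 3, 4}  [seen]
{3, 4} --y--> {1, 3, 4}  [new]
{1, 2, 3} --x--> {1, 2, 3, 4}  [seen]
{1, 2, 3} --y--> {1, 2, 3, 4}  [seen]
{1, 2, 3, 4} --x--> {1, 2, 3, 4}  [seen]
{1, 2, 3, 4} --y--> {1, 2, 3, 4}  [seen]
{1, 3, 4} --x--> {1, 2, 3, 4}  [seen]
{1, 3, 4} --y--> {1, 3, 4}  [seen]
Reachable DFA states: {1}, {1, 2}, {3, 4}, {1, 2, 3}, {1, 2, 3, 4}, {1, 3, 4}.
{2, 3} is not among them.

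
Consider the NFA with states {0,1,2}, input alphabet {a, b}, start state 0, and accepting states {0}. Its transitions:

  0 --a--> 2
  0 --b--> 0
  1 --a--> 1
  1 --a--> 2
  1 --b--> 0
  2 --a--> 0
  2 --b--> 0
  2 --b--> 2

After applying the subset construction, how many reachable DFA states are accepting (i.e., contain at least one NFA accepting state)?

Start state of the DFA: {0}.
{0} --a--> {2}  [new]
{0} --b--> {0}  [seen]
{2} --a--> {0}  [seen]
{2} --b--> {0,2}  [new]
{0,2} --a--> {0,2}  [seen]
{0,2} --b--> {0,2}  [seen]
Reachable DFA states: {0}, {2}, {0,2}.
Accepting DFA states (contain an NFA accepting state): {0}, {0,2}.

2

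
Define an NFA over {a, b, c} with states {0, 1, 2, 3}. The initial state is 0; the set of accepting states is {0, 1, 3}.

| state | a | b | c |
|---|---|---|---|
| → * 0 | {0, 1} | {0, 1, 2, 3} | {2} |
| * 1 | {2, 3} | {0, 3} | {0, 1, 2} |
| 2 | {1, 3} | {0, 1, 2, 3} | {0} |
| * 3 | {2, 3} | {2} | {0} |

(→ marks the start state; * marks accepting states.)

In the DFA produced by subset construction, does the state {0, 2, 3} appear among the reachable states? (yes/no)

yes

Start state of the DFA: {0}.
{0} --a--> {0, 1}  [new]
{0} --b--> {0, 1, 2, 3}  [new]
{0} --c--> {2}  [new]
{0, 1} --a--> {0, 1, 2, 3}  [seen]
{0, 1} --b--> {0, 1, 2, 3}  [seen]
{0, 1} --c--> {0, 1, 2}  [new]
{0, 1, 2, 3} --a--> {0, 1, 2, 3}  [seen]
{0, 1, 2, 3} --b--> {0, 1, 2, 3}  [seen]
{0, 1, 2, 3} --c--> {0, 1, 2}  [seen]
{2} --a--> {1, 3}  [new]
{2} --b--> {0, 1, 2, 3}  [seen]
{2} --c--> {0}  [seen]
{0, 1, 2} --a--> {0, 1, 2, 3}  [seen]
{0, 1, 2} --b--> {0, 1, 2, 3}  [seen]
{0, 1, 2} --c--> {0, 1, 2}  [seen]
{1, 3} --a--> {2, 3}  [new]
{1, 3} --b--> {0, 2, 3}  [new]
{1, 3} --c--> {0, 1, 2}  [seen]
{2, 3} --a--> {1, 2, 3}  [new]
{2, 3} --b--> {0, 1, 2, 3}  [seen]
{2, 3} --c--> {0}  [seen]
{0, 2, 3} --a--> {0, 1, 2, 3}  [seen]
{0, 2, 3} --b--> {0, 1, 2, 3}  [seen]
{0, 2, 3} --c--> {0, 2}  [new]
{1, 2, 3} --a--> {1, 2, 3}  [seen]
{1, 2, 3} --b--> {0, 1, 2, 3}  [seen]
{1, 2, 3} --c--> {0, 1, 2}  [seen]
{0, 2} --a--> {0, 1, 3}  [new]
{0, 2} --b--> {0, 1, 2, 3}  [seen]
{0, 2} --c--> {0, 2}  [seen]
{0, 1, 3} --a--> {0, 1, 2, 3}  [seen]
{0, 1, 3} --b--> {0, 1, 2, 3}  [seen]
{0, 1, 3} --c--> {0, 1, 2}  [seen]
Reachable DFA states: {0}, {0, 1}, {0, 1, 2, 3}, {2}, {0, 1, 2}, {1, 3}, {2, 3}, {0, 2, 3}, {1, 2, 3}, {0, 2}, {0, 1, 3}.
{0, 2, 3} is among them.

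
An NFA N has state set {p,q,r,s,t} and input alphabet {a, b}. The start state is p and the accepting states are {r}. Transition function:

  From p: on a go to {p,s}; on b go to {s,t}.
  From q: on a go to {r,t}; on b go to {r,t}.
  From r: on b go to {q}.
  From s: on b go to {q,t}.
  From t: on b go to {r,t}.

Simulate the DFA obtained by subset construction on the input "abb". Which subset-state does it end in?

Start: {p}.
δ(p,a) = {p,s}.
Union: {p,s}.
After a: {p,s}.
δ(p,b) = {s,t}; δ(s,b) = {q,t}.
Union: {q,s,t}.
After b: {q,s,t}.
δ(q,b) = {r,t}; δ(s,b) = {q,t}; δ(t,b) = {r,t}.
Union: {q,r,t}.
After b: {q,r,t}.

{q,r,t}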